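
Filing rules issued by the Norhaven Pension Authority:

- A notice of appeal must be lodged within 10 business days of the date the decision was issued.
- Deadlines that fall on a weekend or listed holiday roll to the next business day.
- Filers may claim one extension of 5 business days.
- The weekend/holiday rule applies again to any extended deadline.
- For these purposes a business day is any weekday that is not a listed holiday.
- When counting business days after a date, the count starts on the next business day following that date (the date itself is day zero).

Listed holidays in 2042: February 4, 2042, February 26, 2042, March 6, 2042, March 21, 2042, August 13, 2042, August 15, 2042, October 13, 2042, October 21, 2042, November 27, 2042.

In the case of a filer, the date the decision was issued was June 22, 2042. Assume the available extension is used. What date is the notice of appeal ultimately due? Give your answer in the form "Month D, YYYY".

July 11, 2042

10 business days after June 22, 2042, excluding weekends and holidays, is July 4, 2042.
July 4, 2042 falls on a Friday, which is a business day, so no adjustment is needed.
Counting 5 further business days from July 4, 2042 reaches July 11, 2042.
July 11, 2042 is a Friday and not a listed holiday, so it stands.
The final due date is July 11, 2042.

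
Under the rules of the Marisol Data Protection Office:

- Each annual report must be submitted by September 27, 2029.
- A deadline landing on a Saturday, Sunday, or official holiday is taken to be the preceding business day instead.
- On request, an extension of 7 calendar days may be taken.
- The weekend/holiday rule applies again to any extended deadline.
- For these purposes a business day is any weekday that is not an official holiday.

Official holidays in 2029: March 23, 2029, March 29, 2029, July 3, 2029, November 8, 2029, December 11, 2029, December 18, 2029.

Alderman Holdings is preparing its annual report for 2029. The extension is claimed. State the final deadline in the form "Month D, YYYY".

Start from the fixed due date, September 27, 2029.
Since September 27, 2029 is a Thursday and not a holiday, the date is unchanged.
With the 7-day extension, September 27, 2029 becomes October 4, 2029.
October 4, 2029 is a Thursday and not a listed holiday, so it stands.
Final deadline: October 4, 2029.

October 4, 2029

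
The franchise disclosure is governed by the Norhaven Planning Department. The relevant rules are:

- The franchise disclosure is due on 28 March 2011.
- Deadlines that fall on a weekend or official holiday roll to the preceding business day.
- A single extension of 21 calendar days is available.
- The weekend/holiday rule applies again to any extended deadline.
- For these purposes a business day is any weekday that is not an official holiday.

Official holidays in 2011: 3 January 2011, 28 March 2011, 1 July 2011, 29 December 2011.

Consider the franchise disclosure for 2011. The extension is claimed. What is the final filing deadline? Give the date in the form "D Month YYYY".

The stated deadline is 28 March 2011.
28 March 2011 falls on a listed holiday. Rolling to the preceding business day gives 25 March 2011, a Friday.
The 21-calendar-day extension moves the deadline from 25 March 2011 to 15 April 2011.
Since 15 April 2011 is a Friday and not a holiday, the date is unchanged.
Deadline: 15 April 2011.

15 April 2011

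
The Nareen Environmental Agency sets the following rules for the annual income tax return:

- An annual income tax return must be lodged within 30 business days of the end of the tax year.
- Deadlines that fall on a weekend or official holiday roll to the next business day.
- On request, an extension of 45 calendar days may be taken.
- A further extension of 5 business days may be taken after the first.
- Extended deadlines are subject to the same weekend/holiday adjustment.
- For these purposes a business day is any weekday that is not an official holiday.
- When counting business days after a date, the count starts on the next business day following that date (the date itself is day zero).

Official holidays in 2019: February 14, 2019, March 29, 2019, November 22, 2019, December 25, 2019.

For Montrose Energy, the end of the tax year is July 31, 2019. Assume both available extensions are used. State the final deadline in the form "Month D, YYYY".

Counting 30 business days after July 31, 2019 (skipping weekends and listed holidays) reaches September 11, 2019.
Since September 11, 2019 is a Wednesday and not a holiday, the date is unchanged.
With the 45-day extension, September 11, 2019 becomes October 26, 2019.
October 26, 2019 is a Saturday, so it moves to the next business day, October 28, 2019 (Monday).
Counting 5 further business days from October 28, 2019 reaches November 4, 2019.
November 4, 2019 (Monday) is already a business day.
Final deadline: November 4, 2019.

November 4, 2019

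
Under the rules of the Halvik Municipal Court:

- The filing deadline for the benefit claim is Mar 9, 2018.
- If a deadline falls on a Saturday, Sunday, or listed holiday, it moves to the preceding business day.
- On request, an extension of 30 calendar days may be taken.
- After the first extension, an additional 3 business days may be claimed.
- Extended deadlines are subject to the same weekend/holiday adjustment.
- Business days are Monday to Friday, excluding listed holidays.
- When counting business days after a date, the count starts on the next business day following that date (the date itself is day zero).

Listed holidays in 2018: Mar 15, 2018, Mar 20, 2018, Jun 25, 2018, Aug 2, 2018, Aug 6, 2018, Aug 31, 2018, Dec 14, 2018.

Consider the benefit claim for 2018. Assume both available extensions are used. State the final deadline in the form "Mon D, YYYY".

Apr 11, 2018

Start from the fixed due date, Mar 9, 2018.
Mar 9, 2018 is a Friday and not a listed holiday, so it stands.
The 30-calendar-day extension moves the deadline from Mar 9, 2018 to Apr 8, 2018.
Because Apr 8, 2018 is a Sunday, the deadline becomes Apr 6, 2018 (Friday).
Applying the 3-business-day extension: 3 business days after Apr 6, 2018 is Apr 11, 2018.
Since Apr 11, 2018 is a Wednesday and not a holiday, the date is unchanged.
The final due date is Apr 11, 2018.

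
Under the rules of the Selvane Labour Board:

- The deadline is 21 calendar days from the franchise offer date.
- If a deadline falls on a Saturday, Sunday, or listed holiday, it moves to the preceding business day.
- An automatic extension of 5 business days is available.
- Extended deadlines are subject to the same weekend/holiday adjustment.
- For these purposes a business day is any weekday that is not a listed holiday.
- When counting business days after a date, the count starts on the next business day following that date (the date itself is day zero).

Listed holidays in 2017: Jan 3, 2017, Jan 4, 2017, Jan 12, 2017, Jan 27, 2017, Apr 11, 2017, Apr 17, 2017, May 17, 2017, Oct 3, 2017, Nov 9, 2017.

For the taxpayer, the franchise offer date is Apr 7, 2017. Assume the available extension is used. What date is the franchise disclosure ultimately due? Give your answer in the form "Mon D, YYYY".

May 5, 2017

21 calendar days after Apr 7, 2017 is Apr 28, 2017.
Apr 28, 2017 (Friday) is already a business day.
Applying the 5-business-day extension: 5 business days after Apr 28, 2017 is May 5, 2017.
May 5, 2017 falls on a Friday, which is a business day, so no adjustment is needed.
Final deadline: May 5, 2017.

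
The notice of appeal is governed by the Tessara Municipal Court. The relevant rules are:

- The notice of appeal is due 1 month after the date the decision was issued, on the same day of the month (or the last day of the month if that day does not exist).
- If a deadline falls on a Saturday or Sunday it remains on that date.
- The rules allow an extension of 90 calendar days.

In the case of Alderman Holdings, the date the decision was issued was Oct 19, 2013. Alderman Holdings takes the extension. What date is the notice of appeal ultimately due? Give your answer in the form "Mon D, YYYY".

Feb 17, 2014

1 month after Oct 19, 2013, on the same day of the month, is Nov 19, 2013.
No adjustment is made for weekends or holidays, so Nov 19, 2013 stands.
Add the 90 calendar-day extension to Nov 19, 2013: Feb 17, 2014.
Feb 17, 2014 falls on a Monday. The rules make no weekend/holiday allowance, so it remains Feb 17, 2014.
Final deadline: Feb 17, 2014.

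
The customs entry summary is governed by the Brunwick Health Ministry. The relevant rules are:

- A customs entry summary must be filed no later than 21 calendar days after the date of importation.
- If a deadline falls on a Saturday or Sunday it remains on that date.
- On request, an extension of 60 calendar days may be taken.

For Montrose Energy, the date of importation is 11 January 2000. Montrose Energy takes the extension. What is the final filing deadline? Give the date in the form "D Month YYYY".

1 April 2000

From 11 January 2000, 21 calendar days later is 1 February 2000.
No adjustment is made for weekends or holidays, so 1 February 2000 stands.
Applying the 60-calendar-day extension: 1 February 2000 + 60 days = 1 April 2000.
No adjustment is made for weekends or holidays, so 1 April 2000 stands.
Deadline: 1 April 2000.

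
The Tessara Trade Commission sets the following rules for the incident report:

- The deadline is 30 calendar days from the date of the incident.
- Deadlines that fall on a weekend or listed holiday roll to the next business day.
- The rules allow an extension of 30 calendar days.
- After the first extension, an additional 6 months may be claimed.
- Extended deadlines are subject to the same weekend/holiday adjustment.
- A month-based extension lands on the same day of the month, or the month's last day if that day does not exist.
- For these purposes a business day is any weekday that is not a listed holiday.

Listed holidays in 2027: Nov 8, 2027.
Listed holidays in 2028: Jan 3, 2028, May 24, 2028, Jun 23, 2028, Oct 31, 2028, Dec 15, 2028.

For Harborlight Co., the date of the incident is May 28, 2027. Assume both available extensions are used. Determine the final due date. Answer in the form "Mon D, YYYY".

Adding 30 calendar days to May 28, 2027 gives Jun 27, 2027.
Jun 27, 2027 falls on a Sunday. Rolling to the next business day gives Jun 28, 2027, a Monday.
Applying the 30-calendar-day extension: Jun 28, 2027 + 30 days = Jul 28, 2027.
Since Jul 28, 2027 is a Wednesday and not a holiday, the date is unchanged.
Applying the 6 months extension: 6 months after Jul 28, 2027 is Jan 28, 2028.
Since Jan 28, 2028 is a Friday and not a holiday, the date is unchanged.
Final deadline: Jan 28, 2028.

Jan 28, 2028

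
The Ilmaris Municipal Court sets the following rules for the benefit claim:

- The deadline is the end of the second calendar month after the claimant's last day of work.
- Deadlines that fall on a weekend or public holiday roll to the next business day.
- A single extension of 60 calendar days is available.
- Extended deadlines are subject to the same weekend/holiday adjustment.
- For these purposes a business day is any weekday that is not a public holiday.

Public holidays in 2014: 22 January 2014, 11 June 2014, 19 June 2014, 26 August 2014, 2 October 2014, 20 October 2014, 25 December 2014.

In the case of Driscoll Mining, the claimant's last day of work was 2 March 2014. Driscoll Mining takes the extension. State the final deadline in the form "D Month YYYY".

2 months after 2 March 2014 falls in May 2014; the last day of that month is 31 May 2014.
Because 31 May 2014 is a Saturday, the deadline becomes 2 June 2014 (Monday).
Applying the 60-calendar-day extension: 2 June 2014 + 60 days = 1 August 2014.
1 August 2014 falls on a Friday, which is a business day, so no adjustment is needed.
Final deadline: 1 August 2014.

1 August 2014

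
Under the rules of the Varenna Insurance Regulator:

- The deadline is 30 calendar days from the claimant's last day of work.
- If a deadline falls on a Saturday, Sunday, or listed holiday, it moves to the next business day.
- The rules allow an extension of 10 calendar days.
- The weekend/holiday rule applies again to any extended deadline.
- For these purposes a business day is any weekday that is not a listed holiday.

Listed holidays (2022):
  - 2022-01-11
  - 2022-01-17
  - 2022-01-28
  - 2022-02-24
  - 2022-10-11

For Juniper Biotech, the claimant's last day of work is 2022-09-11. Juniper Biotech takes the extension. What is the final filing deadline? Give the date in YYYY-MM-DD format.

2022-10-24

Adding 30 calendar days to 2022-09-11 gives 2022-10-11.
2022-10-11 is a listed holiday, so it moves to the next business day, 2022-10-12 (Wednesday).
The 10-calendar-day extension moves the deadline from 2022-10-12 to 2022-10-22.
2022-10-22 falls on a Saturday. Rolling to the next business day gives 2022-10-24, a Monday.
Final deadline: 2022-10-24.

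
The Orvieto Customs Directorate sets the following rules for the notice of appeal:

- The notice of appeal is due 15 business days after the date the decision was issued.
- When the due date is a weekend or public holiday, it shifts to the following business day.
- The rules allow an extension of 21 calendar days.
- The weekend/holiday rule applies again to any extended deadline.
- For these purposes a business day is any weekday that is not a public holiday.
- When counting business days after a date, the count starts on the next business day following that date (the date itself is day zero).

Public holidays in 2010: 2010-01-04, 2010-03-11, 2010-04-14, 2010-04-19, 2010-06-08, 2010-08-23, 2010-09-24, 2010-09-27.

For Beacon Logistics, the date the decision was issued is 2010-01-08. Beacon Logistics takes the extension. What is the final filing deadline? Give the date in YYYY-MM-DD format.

2010-02-19

Counting 15 business days after 2010-01-08 (skipping weekends and listed holidays) reaches 2010-01-29.
2010-01-29 (Friday) is already a business day.
Add the 21 calendar-day extension to 2010-01-29: 2010-02-19.
2010-02-19 is a Friday and not a listed holiday, so it stands.
So the filing is due 2010-02-19.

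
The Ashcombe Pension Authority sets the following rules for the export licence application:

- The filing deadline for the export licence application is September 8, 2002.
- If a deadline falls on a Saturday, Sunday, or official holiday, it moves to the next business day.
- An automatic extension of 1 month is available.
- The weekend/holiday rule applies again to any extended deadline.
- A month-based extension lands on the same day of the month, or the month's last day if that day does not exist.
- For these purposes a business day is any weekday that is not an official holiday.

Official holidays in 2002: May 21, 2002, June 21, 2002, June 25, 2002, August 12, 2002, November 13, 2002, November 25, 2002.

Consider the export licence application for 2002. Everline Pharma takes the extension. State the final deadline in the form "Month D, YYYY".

Start from the fixed due date, September 8, 2002.
Because September 8, 2002 is a Sunday, the deadline becomes September 9, 2002 (Monday).
Applying the 1 month extension: 1 month after September 9, 2002 is October 9, 2002.
October 9, 2002 is a Wednesday and not a listed holiday, so it stands.
So the filing is due October 9, 2002.

October 9, 2002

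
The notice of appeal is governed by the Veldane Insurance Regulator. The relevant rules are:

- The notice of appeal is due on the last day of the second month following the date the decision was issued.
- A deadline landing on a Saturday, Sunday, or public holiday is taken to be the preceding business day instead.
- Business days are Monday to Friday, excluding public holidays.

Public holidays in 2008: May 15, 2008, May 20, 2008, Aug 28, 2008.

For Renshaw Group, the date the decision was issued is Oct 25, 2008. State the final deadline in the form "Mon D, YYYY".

The second month after Oct 25, 2008 is December 2008, whose last day is Dec 31, 2008.
Dec 31, 2008 (Wednesday) is already a business day.
So the filing is due Dec 31, 2008.

Dec 31, 2008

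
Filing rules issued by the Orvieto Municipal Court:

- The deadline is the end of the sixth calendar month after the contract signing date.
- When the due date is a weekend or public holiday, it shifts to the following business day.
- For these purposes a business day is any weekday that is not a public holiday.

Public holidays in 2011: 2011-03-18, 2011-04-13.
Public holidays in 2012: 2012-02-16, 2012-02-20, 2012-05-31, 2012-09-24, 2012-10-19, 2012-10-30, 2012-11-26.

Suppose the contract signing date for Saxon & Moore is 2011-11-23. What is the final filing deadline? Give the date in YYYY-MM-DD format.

6 months after 2011-11-23 falls in May 2012; the last day of that month is 2012-05-31.
2012-05-31 is a listed holiday, so it moves to the next business day, 2012-06-01 (Friday).
The final due date is 2012-06-01.

2012-06-01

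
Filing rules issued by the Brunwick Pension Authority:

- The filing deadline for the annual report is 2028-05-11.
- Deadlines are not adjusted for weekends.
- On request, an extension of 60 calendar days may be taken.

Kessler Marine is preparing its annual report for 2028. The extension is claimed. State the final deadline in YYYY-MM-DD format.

The statutory due date is 2028-05-11.
No adjustment is made for weekends or holidays, so 2028-05-11 stands.
With the 60-day extension, 2028-05-11 becomes 2028-07-10.
2028-07-10 falls on a Monday. The rules make no weekend/holiday allowance, so it remains 2028-07-10.
Deadline: 2028-07-10.

2028-07-10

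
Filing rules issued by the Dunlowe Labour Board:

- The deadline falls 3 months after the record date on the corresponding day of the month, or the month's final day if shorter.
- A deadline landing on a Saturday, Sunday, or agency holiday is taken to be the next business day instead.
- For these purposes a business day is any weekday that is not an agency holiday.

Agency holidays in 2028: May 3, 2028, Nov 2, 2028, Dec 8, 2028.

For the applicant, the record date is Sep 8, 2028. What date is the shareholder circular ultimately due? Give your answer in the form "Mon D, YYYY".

Dec 11, 2028

3 months from Sep 8, 2028 is Dec 8, 2028.
Dec 8, 2028 is a listed holiday; the next business day is Dec 11, 2028 (Monday).
Final deadline: Dec 11, 2028.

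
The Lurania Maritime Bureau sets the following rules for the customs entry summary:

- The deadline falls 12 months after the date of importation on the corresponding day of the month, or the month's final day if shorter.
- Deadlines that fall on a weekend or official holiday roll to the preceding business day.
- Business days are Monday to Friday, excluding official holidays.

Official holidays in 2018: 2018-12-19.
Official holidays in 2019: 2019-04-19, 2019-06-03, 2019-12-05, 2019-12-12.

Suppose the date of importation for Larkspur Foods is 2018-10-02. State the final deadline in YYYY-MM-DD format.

2019-10-02

Moving 12 months forward from 2018-10-02 on the corresponding day gives 2019-10-02.
2019-10-02 falls on a Wednesday, which is a business day, so no adjustment is needed.
Final deadline: 2019-10-02.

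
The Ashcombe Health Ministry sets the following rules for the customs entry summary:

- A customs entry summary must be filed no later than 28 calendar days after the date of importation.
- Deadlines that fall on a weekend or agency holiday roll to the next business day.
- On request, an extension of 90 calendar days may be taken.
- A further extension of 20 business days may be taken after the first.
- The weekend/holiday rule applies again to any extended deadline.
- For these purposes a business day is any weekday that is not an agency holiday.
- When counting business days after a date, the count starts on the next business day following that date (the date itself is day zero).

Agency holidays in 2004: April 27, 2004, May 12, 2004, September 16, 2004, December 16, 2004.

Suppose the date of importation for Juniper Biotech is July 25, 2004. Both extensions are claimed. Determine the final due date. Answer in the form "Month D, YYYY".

December 21, 2004

Trigger date July 25, 2004 + 28 calendar days = August 22, 2004.
Because August 22, 2004 is a Sunday, the deadline becomes August 23, 2004 (Monday).
Add the 90 calendar-day extension to August 23, 2004: November 21, 2004.
November 21, 2004 is a Sunday; the next business day is November 22, 2004 (Monday).
Counting 20 further business days from November 22, 2004 reaches December 21, 2004.
December 21, 2004 falls on a Tuesday, which is a business day, so no adjustment is needed.
Deadline: December 21, 2004.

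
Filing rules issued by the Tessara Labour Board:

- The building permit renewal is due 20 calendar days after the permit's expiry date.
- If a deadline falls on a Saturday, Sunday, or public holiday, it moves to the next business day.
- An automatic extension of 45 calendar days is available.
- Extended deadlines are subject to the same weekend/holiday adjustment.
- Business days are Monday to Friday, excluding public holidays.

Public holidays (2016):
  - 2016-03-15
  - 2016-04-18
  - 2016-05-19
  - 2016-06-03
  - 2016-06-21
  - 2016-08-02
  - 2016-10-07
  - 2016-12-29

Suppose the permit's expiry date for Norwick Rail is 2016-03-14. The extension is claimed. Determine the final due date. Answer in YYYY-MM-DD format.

20 calendar days after 2016-03-14 is 2016-04-03.
2016-04-03 falls on a Sunday. Rolling to the next business day gives 2016-04-04, a Monday.
The 45-calendar-day extension moves the deadline from 2016-04-04 to 2016-05-19.
2016-05-19 is a listed holiday; the next business day is 2016-05-20 (Friday).
Final deadline: 2016-05-20.

2016-05-20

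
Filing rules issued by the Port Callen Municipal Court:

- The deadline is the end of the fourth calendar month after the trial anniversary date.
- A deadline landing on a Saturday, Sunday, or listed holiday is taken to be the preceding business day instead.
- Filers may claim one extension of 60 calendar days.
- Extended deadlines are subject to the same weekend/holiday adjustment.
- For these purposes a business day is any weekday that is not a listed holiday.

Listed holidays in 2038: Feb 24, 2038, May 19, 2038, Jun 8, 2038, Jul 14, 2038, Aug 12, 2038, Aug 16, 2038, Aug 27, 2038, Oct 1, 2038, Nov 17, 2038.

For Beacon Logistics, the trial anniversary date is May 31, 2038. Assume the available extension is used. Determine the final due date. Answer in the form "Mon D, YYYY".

Nov 29, 2038

4 months after May 31, 2038 falls in September 2038; the last day of that month is Sep 30, 2038.
Sep 30, 2038 is a Thursday and not a listed holiday, so it stands.
Add the 60 calendar-day extension to Sep 30, 2038: Nov 29, 2038.
Since Nov 29, 2038 is a Monday and not a holiday, the date is unchanged.
The final due date is Nov 29, 2038.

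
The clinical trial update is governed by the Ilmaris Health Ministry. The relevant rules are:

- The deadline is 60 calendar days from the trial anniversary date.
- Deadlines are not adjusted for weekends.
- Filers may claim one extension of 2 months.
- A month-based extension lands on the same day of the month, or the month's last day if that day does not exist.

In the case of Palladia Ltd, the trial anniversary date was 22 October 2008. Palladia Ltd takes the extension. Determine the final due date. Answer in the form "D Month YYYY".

21 February 2009

Trigger date 22 October 2008 + 60 calendar days = 21 December 2008.
21 December 2008 is a Sunday; no weekend or holiday adjustment applies.
Add 2 months to 21 December 2008: 21 February 2009.
21 February 2009 is a Saturday; no weekend or holiday adjustment applies.
So the filing is due 21 February 2009.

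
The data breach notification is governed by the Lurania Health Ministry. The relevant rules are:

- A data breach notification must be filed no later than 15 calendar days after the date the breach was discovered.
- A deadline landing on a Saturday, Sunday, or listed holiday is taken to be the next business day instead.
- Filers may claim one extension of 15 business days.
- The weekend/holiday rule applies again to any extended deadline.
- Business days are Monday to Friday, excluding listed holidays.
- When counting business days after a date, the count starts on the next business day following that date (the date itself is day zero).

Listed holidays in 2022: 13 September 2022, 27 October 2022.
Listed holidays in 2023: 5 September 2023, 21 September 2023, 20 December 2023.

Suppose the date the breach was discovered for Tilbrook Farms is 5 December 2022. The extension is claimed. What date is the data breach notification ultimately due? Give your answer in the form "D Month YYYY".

15 calendar days after 5 December 2022 is 20 December 2022.
20 December 2022 (Tuesday) is already a business day.
Counting 15 further business days from 20 December 2022 reaches 10 January 2023.
10 January 2023 is a Tuesday and not a listed holiday, so it stands.
Final deadline: 10 January 2023.

10 January 2023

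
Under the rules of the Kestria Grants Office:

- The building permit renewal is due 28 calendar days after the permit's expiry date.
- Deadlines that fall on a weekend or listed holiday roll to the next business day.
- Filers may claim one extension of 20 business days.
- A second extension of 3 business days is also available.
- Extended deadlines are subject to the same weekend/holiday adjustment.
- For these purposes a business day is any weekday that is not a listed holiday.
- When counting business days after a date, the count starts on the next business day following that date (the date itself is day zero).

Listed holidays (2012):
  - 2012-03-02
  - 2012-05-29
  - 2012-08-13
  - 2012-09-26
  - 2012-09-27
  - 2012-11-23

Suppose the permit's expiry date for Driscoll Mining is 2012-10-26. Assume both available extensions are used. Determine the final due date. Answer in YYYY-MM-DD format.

From 2012-10-26, 28 calendar days later is 2012-11-23.
2012-11-23 is a listed holiday, so it moves to the next business day, 2012-11-26 (Monday).
Counting 20 further business days from 2012-11-26 reaches 2012-12-24.
Since 2012-12-24 is a Monday and not a holiday, the date is unchanged.
Applying the 3-business-day extension: 3 business days after 2012-12-24 is 2012-12-27.
2012-12-27 (Thursday) is already a business day.
Deadline: 2012-12-27.

2012-12-27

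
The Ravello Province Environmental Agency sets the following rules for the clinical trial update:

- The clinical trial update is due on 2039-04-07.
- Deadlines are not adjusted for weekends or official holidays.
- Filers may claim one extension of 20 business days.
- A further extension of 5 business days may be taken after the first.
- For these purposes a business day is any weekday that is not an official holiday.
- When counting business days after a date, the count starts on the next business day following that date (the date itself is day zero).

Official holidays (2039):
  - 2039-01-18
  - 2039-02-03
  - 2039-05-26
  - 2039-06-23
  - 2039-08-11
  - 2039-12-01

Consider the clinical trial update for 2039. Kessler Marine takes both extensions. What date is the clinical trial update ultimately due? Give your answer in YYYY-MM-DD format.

Start from the fixed due date, 2039-04-07.
2039-04-07 is a Thursday; no weekend or holiday adjustment applies.
The 20-business-day extension runs from 2039-04-07 to 2039-05-05.
2039-05-05 is a Thursday; no weekend or holiday adjustment applies.
Applying the 5-business-day extension: 5 business days after 2039-05-05 is 2039-05-12.
No adjustment is made for weekends or holidays, so 2039-05-12 stands.
Deadline: 2039-05-12.

2039-05-12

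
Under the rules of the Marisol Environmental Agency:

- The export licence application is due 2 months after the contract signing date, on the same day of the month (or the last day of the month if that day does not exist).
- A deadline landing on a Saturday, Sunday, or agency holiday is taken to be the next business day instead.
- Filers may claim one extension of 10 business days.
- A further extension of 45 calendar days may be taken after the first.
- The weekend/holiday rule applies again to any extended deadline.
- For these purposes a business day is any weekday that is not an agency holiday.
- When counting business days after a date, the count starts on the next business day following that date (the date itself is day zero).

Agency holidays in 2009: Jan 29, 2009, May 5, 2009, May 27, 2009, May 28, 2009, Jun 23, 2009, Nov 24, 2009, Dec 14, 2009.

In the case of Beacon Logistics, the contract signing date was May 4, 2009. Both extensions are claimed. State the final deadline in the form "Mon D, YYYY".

2 months after May 4, 2009, on the same day of the month, is Jul 4, 2009.
Jul 4, 2009 is a Saturday, so it moves to the next business day, Jul 6, 2009 (Monday).
Applying the 10-business-day extension: 10 business days after Jul 6, 2009 is Jul 20, 2009.
Jul 20, 2009 falls on a Monday, which is a business day, so no adjustment is needed.
The 45-calendar-day extension moves the deadline from Jul 20, 2009 to Sep 3, 2009.
Since Sep 3, 2009 is a Thursday and not a holiday, the date is unchanged.
Final deadline: Sep 3, 2009.

Sep 3, 2009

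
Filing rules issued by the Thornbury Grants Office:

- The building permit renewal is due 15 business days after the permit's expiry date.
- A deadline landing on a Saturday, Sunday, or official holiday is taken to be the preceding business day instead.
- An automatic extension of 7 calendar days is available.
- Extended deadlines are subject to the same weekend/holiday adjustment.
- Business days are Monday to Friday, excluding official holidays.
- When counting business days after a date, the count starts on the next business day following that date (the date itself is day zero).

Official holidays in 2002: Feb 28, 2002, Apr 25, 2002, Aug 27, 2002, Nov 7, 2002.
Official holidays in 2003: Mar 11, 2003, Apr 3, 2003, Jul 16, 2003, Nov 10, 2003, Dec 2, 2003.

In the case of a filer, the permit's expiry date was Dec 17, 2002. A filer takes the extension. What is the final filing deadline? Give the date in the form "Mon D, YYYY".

15 business days after Dec 17, 2002, excluding weekends and holidays, is Jan 7, 2003.
Jan 7, 2003 is a Tuesday and not a listed holiday, so it stands.
The 7-calendar-day extension moves the deadline from Jan 7, 2003 to Jan 14, 2003.
Jan 14, 2003 falls on a Tuesday, which is a business day, so no adjustment is needed.
Final deadline: Jan 14, 2003.

Jan 14, 2003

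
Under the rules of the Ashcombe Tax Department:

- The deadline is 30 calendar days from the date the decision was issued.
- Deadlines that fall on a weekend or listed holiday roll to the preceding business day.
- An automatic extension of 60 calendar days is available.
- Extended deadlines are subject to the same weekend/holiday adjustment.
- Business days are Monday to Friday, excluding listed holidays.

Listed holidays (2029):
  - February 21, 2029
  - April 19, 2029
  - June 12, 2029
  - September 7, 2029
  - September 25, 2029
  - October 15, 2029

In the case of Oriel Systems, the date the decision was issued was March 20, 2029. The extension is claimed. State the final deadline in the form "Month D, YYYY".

June 15, 2029

Trigger date March 20, 2029 + 30 calendar days = April 19, 2029.
April 19, 2029 is a listed holiday; the preceding business day is April 18, 2029 (Wednesday).
With the 60-day extension, April 18, 2029 becomes June 17, 2029.
June 17, 2029 is a Sunday, so it moves to the preceding business day, June 15, 2029 (Friday).
So the filing is due June 15, 2029.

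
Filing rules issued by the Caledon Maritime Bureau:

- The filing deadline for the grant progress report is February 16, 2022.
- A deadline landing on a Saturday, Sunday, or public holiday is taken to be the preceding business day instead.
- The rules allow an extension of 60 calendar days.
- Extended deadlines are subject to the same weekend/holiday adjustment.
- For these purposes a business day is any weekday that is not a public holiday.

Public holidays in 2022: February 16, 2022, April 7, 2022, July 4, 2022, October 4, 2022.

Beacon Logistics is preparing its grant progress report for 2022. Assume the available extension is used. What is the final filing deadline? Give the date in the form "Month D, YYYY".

The statutory due date is February 16, 2022.
February 16, 2022 is a listed holiday; the preceding business day is February 15, 2022 (Tuesday).
With the 60-day extension, February 15, 2022 becomes April 16, 2022.
April 16, 2022 is a Saturday; the preceding business day is April 15, 2022 (Friday).
Deadline: April 15, 2022.

April 15, 2022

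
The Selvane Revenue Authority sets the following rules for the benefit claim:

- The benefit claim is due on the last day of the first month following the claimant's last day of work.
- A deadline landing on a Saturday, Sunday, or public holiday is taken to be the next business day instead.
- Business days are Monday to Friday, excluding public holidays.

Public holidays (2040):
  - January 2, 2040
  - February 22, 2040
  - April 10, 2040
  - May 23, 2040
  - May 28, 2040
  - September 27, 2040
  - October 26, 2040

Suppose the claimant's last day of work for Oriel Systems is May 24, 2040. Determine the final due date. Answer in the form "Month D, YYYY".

The first month after May 24, 2040 is June 2040, whose last day is June 30, 2040.
June 30, 2040 is a Saturday; the next business day is July 2, 2040 (Monday).
So the filing is due July 2, 2040.

July 2, 2040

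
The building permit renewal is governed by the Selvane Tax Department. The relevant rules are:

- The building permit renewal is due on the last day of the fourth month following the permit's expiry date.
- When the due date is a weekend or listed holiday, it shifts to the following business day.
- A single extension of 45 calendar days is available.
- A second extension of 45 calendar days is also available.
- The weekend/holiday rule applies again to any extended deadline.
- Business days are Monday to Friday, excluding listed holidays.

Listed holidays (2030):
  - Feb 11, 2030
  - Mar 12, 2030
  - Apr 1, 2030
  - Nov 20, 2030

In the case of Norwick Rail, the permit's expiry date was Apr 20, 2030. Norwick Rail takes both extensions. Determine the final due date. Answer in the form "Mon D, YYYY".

4 months after Apr 20, 2030 is August 2030; that month ends on Aug 31, 2030.
Because Aug 31, 2030 is a Saturday, the deadline becomes Sep 2, 2030 (Monday).
The 45-calendar-day extension moves the deadline from Sep 2, 2030 to Oct 17, 2030.
Oct 17, 2030 (Thursday) is already a business day.
Applying the 45-calendar-day extension: Oct 17, 2030 + 45 days = Dec 1, 2030.
Dec 1, 2030 is a Sunday, so it moves to the next business day, Dec 2, 2030 (Monday).
The final due date is Dec 2, 2030.

Dec 2, 2030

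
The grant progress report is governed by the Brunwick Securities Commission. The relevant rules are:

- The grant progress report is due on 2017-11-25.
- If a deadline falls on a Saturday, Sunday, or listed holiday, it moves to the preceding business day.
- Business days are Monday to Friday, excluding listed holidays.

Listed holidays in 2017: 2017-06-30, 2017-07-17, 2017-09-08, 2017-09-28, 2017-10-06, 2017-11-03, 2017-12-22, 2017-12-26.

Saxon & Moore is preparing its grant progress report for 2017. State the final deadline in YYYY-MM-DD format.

Start from the fixed due date, 2017-11-25.
2017-11-25 falls on a Saturday. Rolling to the preceding business day gives 2017-11-24, a Friday.
Deadline: 2017-11-24.

2017-11-24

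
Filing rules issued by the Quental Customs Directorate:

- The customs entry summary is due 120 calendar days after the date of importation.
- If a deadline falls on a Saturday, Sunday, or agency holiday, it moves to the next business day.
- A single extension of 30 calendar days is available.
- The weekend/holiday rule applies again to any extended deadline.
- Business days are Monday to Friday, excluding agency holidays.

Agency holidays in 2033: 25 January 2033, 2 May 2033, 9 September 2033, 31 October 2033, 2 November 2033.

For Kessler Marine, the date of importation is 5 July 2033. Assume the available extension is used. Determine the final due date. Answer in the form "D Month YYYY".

5 December 2033

120 calendar days after 5 July 2033 is 2 November 2033.
Because 2 November 2033 is a listed holiday, the deadline becomes 3 November 2033 (Thursday).
Add the 30 calendar-day extension to 3 November 2033: 3 December 2033.
3 December 2033 falls on a Saturday. Rolling to the next business day gives 5 December 2033, a Monday.
The final due date is 5 December 2033.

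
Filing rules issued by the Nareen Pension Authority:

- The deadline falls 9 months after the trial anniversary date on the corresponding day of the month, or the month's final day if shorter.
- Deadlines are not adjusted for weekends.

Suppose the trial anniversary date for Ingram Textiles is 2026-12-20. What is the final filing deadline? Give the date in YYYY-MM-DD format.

9 months after 2026-12-20, on the same day of the month, is 2027-09-20.
2027-09-20 falls on a Monday. The rules make no weekend/holiday allowance, so it remains 2027-09-20.
Deadline: 2027-09-20.

2027-09-20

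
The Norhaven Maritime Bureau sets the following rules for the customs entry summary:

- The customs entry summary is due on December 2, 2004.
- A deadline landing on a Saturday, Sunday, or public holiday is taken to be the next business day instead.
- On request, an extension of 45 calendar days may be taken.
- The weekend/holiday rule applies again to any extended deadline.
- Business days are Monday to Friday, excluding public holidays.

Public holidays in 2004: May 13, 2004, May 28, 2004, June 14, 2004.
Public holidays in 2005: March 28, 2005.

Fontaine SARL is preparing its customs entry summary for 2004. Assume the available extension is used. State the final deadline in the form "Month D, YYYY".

January 17, 2005

The stated deadline is December 2, 2004.
December 2, 2004 is a Thursday and not a listed holiday, so it stands.
With the 45-day extension, December 2, 2004 becomes January 16, 2005.
January 16, 2005 is a Sunday, so it moves to the next business day, January 17, 2005 (Monday).
The final due date is January 17, 2005.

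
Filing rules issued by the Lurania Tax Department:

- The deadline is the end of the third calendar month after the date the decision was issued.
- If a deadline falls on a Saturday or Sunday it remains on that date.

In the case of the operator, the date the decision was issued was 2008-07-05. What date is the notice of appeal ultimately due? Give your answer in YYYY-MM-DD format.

2008-10-31

3 months after 2008-07-05 falls in October 2008; the last day of that month is 2008-10-31.
2008-10-31 falls on a Friday. The rules make no weekend/holiday allowance, so it remains 2008-10-31.
The final due date is 2008-10-31.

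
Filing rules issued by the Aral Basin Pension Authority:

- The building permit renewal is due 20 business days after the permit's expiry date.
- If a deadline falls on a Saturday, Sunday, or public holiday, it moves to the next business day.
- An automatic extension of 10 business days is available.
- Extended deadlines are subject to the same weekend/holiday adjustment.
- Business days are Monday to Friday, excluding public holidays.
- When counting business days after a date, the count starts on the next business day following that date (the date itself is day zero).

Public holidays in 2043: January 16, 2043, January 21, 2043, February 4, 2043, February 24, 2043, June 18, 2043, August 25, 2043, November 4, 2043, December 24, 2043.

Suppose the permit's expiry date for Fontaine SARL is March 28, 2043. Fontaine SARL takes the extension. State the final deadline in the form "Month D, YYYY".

20 business days after March 28, 2043, excluding weekends and holidays, is April 24, 2043.
April 24, 2043 falls on a Friday, which is a business day, so no adjustment is needed.
The 10-business-day extension runs from April 24, 2043 to May 8, 2043.
May 8, 2043 is a Friday and not a listed holiday, so it stands.
The final due date is May 8, 2043.

May 8, 2043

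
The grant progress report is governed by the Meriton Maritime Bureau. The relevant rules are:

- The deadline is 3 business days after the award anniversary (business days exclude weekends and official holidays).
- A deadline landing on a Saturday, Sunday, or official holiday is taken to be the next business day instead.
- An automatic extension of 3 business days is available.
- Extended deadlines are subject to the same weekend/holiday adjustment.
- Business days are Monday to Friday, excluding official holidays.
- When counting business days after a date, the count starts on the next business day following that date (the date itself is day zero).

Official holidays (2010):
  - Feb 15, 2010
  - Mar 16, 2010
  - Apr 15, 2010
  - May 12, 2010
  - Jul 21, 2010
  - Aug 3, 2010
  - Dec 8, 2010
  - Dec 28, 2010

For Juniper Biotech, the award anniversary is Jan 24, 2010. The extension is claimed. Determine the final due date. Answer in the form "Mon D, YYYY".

Feb 1, 2010

Starting the day after Jan 24, 2010 and counting 3 business days lands on Jan 27, 2010.
Since Jan 27, 2010 is a Wednesday and not a holiday, the date is unchanged.
Applying the 3-business-day extension: 3 business days after Jan 27, 2010 is Feb 1, 2010.
Feb 1, 2010 is a Monday and not a listed holiday, so it stands.
Deadline: Feb 1, 2010.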